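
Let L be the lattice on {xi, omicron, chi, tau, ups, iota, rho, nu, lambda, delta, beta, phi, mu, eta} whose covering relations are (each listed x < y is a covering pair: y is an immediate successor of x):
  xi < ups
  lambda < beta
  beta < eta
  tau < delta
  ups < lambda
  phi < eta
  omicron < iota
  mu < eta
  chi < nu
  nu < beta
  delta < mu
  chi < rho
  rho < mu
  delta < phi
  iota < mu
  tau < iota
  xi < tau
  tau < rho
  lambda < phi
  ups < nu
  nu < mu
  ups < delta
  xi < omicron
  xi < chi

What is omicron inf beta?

Common lower bounds of {omicron, beta}: xi.
The greatest among these is xi.

xi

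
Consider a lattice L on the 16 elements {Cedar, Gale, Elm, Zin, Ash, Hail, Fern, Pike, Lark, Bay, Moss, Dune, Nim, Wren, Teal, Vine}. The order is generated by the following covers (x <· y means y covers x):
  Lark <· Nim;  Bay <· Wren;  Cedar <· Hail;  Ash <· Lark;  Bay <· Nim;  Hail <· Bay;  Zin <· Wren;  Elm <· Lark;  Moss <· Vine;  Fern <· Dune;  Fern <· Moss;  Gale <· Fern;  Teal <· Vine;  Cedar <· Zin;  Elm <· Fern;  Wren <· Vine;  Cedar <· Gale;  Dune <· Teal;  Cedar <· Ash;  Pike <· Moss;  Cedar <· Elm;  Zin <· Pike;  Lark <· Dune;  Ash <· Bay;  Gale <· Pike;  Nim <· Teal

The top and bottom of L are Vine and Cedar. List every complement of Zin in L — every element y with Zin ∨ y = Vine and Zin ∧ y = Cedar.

Need y with Zin ∨ y = Vine and Zin ∧ y = Cedar.
Checking each element gives: Dune, Lark, Nim, Teal.

Dune, Lark, Nim, Teal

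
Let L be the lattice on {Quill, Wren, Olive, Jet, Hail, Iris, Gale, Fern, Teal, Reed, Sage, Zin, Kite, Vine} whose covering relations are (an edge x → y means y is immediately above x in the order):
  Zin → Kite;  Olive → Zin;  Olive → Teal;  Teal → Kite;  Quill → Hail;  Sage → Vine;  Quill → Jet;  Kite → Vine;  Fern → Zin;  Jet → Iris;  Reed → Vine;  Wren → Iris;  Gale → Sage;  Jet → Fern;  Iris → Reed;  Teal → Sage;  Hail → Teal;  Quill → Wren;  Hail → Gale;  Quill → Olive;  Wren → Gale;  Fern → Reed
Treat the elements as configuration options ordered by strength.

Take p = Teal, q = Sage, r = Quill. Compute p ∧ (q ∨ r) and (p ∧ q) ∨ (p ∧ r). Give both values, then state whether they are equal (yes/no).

Teal; Teal; yes

q ∨ r = Sage, so p ∧ (q ∨ r) = Teal ∧ Sage = Teal.
p ∧ q = Teal and p ∧ r = Quill, so (p ∧ q) ∨ (p ∧ r) = Teal ∨ Quill = Teal.
Equal: yes.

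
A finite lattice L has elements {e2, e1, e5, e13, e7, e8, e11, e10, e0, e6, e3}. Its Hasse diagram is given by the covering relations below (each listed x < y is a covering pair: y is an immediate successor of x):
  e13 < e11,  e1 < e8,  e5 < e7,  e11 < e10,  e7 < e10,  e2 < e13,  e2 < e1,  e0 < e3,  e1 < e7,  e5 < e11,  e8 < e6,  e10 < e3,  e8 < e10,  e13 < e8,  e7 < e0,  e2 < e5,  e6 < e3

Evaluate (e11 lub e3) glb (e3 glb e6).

e11 ∨ e3 = e3
e3 ∧ e6 = e6
e3 ∧ e6 = e6

e6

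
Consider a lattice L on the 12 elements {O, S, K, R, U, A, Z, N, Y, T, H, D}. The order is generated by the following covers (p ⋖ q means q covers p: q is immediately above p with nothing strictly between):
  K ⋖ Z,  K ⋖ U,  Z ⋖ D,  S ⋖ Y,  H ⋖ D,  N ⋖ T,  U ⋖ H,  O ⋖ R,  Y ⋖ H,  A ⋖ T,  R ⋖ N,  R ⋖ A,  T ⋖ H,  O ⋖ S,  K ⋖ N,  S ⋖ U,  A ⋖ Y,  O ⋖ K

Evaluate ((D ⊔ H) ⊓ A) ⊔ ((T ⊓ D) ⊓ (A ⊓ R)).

A

D ∨ H = D
D ∧ A = A
T ∧ D = T
A ∧ R = R
T ∧ R = R
A ∨ R = A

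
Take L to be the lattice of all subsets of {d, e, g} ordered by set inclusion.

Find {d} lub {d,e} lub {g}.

Under ⊆, join is union: {d} ∪ {d,e} ∪ {g} = {d,e,g}.

{d,e,g}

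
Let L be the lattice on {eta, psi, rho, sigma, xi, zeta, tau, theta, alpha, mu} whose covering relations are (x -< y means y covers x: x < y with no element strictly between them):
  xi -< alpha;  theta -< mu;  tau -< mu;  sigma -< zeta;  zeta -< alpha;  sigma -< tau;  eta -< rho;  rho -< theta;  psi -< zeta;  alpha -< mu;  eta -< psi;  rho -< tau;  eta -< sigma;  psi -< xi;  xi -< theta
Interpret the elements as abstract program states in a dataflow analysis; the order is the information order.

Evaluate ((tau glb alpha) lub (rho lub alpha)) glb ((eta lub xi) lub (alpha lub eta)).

alpha

tau ∧ alpha = sigma
rho ∨ alpha = mu
sigma ∨ mu = mu
eta ∨ xi = xi
alpha ∨ eta = alpha
xi ∨ alpha = alpha
mu ∧ alpha = alpha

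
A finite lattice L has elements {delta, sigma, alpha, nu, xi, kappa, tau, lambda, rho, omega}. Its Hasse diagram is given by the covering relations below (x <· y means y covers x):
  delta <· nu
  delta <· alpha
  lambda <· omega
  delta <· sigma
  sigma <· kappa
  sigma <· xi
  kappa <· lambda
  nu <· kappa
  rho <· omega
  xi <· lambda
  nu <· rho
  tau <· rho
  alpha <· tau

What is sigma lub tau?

Common upper bounds of {sigma, tau}: omega.
The least among these is omega.

omega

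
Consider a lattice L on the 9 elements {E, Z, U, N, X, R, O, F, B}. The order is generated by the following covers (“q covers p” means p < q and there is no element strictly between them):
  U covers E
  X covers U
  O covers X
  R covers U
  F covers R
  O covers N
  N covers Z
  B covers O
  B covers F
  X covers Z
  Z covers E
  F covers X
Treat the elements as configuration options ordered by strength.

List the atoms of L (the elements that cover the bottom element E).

U, Z

The atoms are exactly the elements that cover E: U, Z.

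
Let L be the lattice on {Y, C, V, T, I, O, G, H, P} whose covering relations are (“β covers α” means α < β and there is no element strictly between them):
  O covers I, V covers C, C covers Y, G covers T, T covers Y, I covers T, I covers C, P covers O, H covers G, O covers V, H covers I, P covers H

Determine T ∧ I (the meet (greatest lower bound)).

Common lower bounds of {T, I}: T, Y.
The greatest among these is T.

T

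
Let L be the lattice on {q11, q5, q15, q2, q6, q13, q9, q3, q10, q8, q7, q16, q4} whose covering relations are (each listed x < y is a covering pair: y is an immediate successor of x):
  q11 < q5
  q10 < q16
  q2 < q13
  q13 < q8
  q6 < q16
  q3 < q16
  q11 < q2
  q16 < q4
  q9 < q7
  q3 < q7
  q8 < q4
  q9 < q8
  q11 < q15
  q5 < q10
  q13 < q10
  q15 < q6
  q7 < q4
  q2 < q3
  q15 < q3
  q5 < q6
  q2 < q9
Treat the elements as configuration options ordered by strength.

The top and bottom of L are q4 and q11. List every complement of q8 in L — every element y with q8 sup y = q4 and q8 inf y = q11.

Need y with q8 ∨ y = q4 and q8 ∧ y = q11.
Checking each element gives: q15, q5, q6.

q15, q5, q6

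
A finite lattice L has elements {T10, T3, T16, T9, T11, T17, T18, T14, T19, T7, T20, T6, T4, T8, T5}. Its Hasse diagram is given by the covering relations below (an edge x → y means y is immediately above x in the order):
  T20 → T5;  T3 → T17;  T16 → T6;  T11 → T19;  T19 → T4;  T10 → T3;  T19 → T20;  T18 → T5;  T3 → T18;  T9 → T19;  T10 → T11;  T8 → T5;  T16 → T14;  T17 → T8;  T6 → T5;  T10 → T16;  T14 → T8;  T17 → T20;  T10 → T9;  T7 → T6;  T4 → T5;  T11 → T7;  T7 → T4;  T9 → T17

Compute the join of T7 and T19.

Common upper bounds of {T7, T19}: T4, T5.
The least among these is T4.

T4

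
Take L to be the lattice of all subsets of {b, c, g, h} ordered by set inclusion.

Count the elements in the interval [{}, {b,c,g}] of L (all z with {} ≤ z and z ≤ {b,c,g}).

8

The interval [{}, {b,c,g}] = {{b,c,g}, {b,c}, {b,g}, {b}, {c,g}, {c}, {g}, {}}, which has 8 elements.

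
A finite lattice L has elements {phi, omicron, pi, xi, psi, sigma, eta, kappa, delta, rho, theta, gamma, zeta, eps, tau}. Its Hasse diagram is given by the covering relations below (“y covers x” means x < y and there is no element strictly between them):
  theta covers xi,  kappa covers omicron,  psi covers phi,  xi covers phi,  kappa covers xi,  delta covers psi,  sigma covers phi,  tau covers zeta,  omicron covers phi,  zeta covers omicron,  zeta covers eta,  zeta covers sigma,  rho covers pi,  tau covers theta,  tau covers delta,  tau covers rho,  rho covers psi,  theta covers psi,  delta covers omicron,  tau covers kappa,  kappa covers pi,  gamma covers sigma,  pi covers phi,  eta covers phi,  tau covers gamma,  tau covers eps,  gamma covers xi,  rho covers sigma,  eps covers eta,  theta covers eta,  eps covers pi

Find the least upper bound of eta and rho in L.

tau

Common upper bounds of {eta, rho}: tau.
The least among these is tau.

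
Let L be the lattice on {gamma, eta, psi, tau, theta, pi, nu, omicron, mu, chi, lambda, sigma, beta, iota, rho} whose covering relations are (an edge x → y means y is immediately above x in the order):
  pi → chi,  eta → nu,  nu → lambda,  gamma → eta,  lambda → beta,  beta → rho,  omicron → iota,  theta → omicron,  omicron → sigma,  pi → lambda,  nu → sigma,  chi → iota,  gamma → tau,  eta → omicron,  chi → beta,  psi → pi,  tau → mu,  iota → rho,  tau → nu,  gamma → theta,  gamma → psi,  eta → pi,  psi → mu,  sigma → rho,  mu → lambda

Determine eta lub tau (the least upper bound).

Common upper bounds of {eta, tau}: beta, lambda, nu, rho, sigma.
The least among these is nu.

nu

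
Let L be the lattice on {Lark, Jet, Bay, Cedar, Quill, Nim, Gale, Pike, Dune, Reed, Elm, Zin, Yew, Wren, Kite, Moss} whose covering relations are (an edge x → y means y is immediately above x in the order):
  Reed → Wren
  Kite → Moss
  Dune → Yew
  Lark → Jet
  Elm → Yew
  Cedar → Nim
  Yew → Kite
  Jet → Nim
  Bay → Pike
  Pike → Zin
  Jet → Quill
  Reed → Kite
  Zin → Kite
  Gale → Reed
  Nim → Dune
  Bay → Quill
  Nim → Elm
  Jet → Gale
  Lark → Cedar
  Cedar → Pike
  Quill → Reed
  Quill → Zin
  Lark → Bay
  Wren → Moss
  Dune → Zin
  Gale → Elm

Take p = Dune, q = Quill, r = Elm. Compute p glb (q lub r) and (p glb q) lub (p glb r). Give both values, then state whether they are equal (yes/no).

Dune; Nim; no

q lub r = Kite, so p glb (q lub r) = Dune glb Kite = Dune.
p glb q = Jet and p glb r = Nim, so (p glb q) lub (p glb r) = Jet lub Nim = Nim.
Equal: no.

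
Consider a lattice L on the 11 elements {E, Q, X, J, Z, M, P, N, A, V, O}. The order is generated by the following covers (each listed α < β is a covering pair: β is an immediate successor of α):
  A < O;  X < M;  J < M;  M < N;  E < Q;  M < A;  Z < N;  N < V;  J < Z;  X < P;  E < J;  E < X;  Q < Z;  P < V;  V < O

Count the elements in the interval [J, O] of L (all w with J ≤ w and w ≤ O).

7

The interval [J, O] = {A, J, M, N, O, V, Z}, which has 7 elements.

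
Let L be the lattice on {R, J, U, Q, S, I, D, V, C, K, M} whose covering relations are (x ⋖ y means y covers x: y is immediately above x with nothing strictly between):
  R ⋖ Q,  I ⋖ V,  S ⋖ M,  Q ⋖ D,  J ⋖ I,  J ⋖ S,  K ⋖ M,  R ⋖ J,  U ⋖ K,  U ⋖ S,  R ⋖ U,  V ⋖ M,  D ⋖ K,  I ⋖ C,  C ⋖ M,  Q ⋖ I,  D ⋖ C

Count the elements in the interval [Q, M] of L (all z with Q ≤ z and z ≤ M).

7

The interval [Q, M] = {C, D, I, K, M, Q, V}, which has 7 elements.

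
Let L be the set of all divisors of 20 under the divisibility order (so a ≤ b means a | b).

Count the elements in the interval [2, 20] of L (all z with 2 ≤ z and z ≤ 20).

4

The interval [2, 20] = {10, 2, 20, 4}, which has 4 elements.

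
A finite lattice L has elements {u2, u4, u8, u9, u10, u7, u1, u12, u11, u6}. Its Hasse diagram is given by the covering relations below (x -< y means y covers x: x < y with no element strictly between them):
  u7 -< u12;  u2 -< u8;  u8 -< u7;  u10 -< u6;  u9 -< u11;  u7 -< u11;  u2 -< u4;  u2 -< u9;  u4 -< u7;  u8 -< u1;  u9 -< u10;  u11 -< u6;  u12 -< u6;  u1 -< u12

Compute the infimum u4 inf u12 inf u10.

Common lower bounds of {u4, u12, u10}: u2.
The greatest among these is u2.

u2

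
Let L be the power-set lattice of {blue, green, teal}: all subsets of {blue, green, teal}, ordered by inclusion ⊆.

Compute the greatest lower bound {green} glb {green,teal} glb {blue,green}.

{green}

Under ⊆, meet is intersection: {green} ∩ {green,teal} ∩ {blue,green} = {green}.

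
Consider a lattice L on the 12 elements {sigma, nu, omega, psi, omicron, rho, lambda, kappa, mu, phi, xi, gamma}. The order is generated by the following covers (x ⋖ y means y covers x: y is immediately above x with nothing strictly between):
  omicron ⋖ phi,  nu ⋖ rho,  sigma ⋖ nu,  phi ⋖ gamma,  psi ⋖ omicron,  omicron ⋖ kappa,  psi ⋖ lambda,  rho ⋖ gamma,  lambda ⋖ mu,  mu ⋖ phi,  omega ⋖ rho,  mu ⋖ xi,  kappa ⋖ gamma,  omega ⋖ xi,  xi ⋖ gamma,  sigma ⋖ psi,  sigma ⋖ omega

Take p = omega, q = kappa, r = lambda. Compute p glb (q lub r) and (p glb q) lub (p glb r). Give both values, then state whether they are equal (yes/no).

omega; sigma; no

q lub r = gamma, so p glb (q lub r) = omega glb gamma = omega.
p glb q = sigma and p glb r = sigma, so (p glb q) lub (p glb r) = sigma lub sigma = sigma.
Equal: no.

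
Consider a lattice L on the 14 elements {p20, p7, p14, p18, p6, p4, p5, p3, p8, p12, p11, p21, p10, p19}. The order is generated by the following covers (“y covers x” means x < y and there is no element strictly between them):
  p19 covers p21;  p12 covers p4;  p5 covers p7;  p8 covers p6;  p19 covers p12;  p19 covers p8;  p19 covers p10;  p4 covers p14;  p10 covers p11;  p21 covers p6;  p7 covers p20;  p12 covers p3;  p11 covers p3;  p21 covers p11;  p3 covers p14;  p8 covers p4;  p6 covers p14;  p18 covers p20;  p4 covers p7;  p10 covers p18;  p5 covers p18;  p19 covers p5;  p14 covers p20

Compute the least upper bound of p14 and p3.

p3

Common upper bounds of {p14, p3}: p10, p11, p12, p19, p21, p3.
The least among these is p3.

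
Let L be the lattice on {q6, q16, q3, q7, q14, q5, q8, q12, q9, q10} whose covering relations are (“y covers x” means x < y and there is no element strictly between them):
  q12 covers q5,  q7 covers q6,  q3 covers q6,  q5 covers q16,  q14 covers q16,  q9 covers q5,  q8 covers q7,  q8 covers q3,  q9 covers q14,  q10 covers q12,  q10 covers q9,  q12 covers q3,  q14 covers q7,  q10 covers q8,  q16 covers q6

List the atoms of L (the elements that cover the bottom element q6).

The atoms are exactly the elements that cover q6: q16, q3, q7.

q16, q3, q7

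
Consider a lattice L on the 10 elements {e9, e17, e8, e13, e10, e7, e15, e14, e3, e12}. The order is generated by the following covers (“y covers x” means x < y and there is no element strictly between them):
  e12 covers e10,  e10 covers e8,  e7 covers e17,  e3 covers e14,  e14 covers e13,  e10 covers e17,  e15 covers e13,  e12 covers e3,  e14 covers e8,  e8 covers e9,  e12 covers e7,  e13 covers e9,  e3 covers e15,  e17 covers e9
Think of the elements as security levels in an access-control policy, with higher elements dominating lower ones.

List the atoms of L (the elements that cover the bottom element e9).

The atoms are exactly the elements that cover e9: e13, e17, e8.

e13, e17, e8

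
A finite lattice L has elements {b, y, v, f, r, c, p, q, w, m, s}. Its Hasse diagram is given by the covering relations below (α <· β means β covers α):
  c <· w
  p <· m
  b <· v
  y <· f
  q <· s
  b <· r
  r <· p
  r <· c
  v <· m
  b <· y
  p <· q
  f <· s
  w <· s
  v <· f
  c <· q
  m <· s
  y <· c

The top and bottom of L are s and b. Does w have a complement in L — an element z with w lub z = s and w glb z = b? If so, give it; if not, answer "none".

Need z with w ∨ z = s and w ∧ z = b.
Checking each element gives: v.

v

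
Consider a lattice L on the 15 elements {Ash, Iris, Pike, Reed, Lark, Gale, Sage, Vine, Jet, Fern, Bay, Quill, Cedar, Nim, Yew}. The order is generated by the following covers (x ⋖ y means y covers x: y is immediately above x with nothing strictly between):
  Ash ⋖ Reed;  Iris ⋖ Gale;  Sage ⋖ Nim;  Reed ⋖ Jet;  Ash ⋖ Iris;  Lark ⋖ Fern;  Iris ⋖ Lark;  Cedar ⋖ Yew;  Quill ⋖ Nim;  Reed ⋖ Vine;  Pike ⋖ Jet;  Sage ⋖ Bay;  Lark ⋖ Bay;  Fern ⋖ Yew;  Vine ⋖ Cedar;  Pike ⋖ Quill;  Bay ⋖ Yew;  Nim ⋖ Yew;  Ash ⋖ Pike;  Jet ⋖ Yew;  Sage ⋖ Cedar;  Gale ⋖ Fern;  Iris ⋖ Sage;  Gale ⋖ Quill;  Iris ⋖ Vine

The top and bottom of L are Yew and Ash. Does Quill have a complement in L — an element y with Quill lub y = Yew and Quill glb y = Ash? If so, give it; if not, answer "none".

Reed

Need y with Quill ∨ y = Yew and Quill ∧ y = Ash.
Checking each element gives: Reed.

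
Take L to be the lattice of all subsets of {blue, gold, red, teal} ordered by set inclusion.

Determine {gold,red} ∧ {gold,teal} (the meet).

Common lower bounds of {{gold,red}, {gold,teal}}: {gold}, {}.
The greatest among these is {gold}.

{gold}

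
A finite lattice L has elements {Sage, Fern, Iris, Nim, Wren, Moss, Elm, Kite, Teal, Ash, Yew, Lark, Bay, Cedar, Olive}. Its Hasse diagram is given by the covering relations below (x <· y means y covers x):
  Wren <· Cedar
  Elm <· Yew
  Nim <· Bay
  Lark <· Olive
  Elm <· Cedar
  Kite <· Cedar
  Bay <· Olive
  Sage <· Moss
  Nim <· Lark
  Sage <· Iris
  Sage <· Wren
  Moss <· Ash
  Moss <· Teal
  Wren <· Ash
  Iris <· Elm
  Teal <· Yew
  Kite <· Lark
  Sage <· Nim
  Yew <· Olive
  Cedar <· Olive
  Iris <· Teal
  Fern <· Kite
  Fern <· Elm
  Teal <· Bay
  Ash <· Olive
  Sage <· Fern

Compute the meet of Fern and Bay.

Common lower bounds of {Fern, Bay}: Sage.
The greatest among these is Sage.

Sage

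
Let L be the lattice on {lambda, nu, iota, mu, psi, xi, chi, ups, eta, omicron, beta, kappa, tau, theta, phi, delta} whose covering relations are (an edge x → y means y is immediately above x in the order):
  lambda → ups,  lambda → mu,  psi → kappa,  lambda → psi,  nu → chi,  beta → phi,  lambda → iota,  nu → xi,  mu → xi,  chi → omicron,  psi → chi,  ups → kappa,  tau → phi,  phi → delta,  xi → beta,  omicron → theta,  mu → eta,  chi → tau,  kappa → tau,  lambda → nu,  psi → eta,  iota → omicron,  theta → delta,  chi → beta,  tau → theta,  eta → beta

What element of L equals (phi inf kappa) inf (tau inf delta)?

phi ∧ kappa = kappa
tau ∧ delta = tau
kappa ∧ tau = kappa

kappa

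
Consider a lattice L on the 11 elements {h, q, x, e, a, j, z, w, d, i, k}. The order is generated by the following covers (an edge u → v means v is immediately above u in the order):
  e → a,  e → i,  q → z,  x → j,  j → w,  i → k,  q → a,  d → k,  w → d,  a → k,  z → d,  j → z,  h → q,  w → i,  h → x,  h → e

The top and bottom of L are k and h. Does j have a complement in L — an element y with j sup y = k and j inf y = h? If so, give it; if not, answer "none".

Need y with j ∨ y = k and j ∧ y = h.
Checking each element gives: a.

a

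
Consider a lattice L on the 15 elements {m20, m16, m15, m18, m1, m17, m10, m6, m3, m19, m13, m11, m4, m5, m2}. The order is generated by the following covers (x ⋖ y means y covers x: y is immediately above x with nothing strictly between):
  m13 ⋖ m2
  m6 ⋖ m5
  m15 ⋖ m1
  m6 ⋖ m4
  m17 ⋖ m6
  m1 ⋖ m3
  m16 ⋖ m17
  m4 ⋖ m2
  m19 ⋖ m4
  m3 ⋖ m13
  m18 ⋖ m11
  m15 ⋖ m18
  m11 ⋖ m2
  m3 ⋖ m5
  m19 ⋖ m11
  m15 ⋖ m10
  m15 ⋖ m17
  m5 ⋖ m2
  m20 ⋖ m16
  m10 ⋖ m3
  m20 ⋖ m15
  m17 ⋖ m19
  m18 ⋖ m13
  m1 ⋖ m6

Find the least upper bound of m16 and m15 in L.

m17

Common upper bounds of {m16, m15}: m11, m17, m19, m2, m4, m5, m6.
The least among these is m17.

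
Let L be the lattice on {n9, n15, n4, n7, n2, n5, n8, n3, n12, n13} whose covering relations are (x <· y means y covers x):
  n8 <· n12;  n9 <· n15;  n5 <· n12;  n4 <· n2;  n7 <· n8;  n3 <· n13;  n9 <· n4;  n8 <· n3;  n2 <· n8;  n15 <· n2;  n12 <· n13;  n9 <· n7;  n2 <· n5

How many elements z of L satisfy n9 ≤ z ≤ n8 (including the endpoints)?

6

The interval [n9, n8] = {n15, n2, n4, n7, n8, n9}, which has 6 elements.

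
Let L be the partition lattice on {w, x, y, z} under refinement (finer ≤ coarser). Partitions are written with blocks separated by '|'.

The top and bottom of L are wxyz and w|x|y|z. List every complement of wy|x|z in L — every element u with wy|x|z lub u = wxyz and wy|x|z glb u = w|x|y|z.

wxz|y, wx|yz, wz|xy, w|xyz

Need u with wy|x|z ∨ u = wxyz and wy|x|z ∧ u = w|x|y|z.
Checking each element gives: wxz|y, wx|yz, wz|xy, w|xyz.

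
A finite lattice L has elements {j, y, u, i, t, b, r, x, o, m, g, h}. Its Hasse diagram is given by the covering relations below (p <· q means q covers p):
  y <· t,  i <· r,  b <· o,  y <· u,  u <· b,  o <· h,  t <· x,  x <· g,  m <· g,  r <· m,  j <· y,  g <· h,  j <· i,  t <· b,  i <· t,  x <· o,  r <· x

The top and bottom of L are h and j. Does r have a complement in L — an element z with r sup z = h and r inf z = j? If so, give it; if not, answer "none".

For every candidate z, either r ∨ z ≠ h or r ∧ z ≠ j; no complement exists.

none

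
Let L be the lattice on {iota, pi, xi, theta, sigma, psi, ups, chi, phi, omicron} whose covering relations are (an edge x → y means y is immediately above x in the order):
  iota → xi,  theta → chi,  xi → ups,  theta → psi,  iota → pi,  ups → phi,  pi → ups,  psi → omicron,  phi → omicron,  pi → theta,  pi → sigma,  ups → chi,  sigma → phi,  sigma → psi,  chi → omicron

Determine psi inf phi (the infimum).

sigma

Common lower bounds of {psi, phi}: iota, pi, sigma.
The greatest among these is sigma.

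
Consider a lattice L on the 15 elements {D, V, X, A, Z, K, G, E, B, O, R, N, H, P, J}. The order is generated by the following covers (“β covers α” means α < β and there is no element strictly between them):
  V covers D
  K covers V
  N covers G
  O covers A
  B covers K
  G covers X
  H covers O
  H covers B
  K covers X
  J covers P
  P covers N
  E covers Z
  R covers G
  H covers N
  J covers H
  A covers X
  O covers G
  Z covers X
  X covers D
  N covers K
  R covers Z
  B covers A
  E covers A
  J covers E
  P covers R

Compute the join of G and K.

Common upper bounds of {G, K}: H, J, N, P.
The least among these is N.

N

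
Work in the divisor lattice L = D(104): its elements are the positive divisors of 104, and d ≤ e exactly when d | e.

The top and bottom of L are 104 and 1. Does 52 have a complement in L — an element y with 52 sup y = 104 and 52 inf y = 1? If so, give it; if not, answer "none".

For every candidate y, either 52 ∨ y ≠ 104 or 52 ∧ y ≠ 1; no complement exists.

none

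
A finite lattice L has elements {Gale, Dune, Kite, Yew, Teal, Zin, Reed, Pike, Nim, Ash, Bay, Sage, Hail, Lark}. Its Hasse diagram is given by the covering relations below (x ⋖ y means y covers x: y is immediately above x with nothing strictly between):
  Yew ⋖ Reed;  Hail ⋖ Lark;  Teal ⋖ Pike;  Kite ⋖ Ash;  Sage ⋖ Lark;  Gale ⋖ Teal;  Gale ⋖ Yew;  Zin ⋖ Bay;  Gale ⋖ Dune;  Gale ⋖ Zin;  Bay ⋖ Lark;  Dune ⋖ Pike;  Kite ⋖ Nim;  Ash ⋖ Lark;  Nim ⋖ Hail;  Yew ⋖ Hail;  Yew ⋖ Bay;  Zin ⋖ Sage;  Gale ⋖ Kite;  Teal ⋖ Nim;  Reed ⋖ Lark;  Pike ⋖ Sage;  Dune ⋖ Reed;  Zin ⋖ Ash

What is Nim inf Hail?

Common lower bounds of {Nim, Hail}: Gale, Kite, Nim, Teal.
The greatest among these is Nim.

Nim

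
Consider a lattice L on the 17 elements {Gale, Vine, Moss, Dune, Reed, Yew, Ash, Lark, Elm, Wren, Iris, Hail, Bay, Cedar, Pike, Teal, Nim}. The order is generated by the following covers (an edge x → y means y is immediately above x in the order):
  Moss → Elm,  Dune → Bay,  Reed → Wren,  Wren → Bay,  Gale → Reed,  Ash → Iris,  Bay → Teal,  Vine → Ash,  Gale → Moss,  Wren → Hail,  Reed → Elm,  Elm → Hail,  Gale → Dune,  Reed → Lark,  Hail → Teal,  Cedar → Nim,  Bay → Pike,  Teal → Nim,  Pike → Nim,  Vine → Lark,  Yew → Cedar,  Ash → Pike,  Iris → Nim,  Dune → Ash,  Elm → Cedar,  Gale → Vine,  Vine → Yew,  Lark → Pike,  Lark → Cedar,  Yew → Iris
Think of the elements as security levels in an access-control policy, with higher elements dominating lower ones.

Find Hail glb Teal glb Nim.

Common lower bounds of {Hail, Teal, Nim}: Elm, Gale, Hail, Moss, Reed, Wren.
The greatest among these is Hail.

Hail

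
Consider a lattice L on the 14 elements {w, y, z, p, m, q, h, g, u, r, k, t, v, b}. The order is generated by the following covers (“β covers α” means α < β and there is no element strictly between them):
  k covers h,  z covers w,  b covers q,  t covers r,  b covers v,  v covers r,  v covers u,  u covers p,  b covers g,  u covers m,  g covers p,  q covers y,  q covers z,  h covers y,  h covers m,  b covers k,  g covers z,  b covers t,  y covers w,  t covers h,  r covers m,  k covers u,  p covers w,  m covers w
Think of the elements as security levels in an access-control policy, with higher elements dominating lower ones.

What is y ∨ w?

y

Common upper bounds of {y, w}: b, h, k, q, t, y.
The least among these is y.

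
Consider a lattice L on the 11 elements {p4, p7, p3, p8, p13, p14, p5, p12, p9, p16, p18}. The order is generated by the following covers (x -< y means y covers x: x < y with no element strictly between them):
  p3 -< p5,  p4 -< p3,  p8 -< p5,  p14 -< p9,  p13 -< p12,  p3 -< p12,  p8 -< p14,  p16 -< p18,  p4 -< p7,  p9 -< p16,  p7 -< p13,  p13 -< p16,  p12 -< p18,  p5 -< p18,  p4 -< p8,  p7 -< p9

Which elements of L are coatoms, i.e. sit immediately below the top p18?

The coatoms are exactly the elements covered by p18: p12, p16, p5.

p12, p16, p5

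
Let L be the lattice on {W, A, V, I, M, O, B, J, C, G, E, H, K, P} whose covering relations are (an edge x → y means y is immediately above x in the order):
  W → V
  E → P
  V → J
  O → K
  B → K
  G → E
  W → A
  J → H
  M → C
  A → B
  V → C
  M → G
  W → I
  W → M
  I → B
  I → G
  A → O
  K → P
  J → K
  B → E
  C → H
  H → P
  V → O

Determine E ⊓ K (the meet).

B

Common lower bounds of {E, K}: A, B, I, W.
The greatest among these is B.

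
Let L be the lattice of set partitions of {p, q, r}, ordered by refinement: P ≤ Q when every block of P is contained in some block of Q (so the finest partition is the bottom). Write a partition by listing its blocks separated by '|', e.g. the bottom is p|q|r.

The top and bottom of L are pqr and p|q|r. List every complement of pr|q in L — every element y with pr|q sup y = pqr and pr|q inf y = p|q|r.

pq|r, p|qr

Need y with pr|q ∨ y = pqr and pr|q ∧ y = p|q|r.
Checking each element gives: pq|r, p|qr.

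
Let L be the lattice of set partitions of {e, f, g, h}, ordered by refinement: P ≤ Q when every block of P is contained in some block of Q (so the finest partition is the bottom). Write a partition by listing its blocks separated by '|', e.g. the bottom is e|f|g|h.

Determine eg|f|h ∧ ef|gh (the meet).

The meet (common refinement) of eg|f|h and ef|gh intersects blocks pairwise, giving e|f|g|h.

e|f|g|h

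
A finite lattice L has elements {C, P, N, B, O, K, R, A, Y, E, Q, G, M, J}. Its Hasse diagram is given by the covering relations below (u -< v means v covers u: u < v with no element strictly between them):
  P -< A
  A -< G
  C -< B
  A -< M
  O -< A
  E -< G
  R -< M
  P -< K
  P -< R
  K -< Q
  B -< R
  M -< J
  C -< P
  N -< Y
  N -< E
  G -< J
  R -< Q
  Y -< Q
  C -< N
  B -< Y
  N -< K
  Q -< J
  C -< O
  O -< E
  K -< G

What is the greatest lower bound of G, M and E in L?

Common lower bounds of {G, M, E}: C, O.
The greatest among these is O.

O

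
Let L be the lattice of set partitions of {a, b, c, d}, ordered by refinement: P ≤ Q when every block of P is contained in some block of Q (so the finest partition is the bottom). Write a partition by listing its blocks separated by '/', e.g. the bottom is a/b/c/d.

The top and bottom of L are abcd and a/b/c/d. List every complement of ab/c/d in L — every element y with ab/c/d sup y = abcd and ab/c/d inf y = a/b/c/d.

a/bcd, ac/bd, acd/b, ad/bc

Need y with ab/c/d ∨ y = abcd and ab/c/d ∧ y = a/b/c/d.
Checking each element gives: a/bcd, ac/bd, acd/b, ad/bc.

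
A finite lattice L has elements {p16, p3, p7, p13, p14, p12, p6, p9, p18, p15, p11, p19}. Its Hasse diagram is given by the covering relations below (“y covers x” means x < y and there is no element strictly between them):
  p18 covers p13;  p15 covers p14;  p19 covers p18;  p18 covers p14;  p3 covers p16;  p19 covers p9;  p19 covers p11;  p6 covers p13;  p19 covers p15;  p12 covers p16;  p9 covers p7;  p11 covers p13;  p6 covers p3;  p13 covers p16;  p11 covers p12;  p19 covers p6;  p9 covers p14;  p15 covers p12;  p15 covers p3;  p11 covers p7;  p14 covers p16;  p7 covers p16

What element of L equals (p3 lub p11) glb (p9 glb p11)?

p7

p3 ∨ p11 = p19
p9 ∧ p11 = p7
p19 ∧ p7 = p7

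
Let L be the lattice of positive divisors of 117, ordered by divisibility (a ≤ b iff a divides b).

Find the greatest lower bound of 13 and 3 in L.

1

In the divisibility order, the meet is the greatest common divisor: gcd(13, 3) = 1.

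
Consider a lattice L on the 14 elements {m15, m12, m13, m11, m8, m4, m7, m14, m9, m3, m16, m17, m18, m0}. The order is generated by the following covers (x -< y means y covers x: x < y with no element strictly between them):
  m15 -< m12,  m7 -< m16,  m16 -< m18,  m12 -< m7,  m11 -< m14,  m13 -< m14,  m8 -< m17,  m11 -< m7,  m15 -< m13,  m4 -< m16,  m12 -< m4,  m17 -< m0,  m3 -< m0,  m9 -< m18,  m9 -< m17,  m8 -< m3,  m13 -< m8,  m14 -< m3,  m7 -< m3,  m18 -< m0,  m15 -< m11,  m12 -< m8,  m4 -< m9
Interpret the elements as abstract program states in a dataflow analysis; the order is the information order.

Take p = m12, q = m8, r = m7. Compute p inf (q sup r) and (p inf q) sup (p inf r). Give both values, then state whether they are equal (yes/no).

m12; m12; yes

q sup r = m3, so p inf (q sup r) = m12 inf m3 = m12.
p inf q = m12 and p inf r = m12, so (p inf q) sup (p inf r) = m12 sup m12 = m12.
Equal: yes.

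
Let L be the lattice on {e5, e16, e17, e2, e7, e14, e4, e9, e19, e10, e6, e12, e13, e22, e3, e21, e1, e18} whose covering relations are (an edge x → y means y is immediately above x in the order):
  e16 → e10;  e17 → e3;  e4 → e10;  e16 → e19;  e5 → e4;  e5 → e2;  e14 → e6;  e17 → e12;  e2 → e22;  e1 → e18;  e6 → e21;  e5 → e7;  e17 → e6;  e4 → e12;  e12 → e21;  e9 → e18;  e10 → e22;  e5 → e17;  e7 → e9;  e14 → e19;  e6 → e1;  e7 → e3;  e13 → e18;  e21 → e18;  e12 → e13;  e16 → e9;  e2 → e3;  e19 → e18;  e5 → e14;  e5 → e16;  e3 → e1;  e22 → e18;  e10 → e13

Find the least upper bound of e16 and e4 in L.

Common upper bounds of {e16, e4}: e10, e13, e18, e22.
The least among these is e10.

e10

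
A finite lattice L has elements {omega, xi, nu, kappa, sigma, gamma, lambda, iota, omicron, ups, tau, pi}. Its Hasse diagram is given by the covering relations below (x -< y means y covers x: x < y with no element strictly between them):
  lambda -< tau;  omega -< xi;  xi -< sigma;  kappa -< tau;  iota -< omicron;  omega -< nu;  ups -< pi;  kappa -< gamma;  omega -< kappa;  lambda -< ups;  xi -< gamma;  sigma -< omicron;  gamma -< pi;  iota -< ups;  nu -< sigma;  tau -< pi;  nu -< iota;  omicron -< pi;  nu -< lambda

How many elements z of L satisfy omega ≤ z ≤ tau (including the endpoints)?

5

The interval [omega, tau] = {kappa, lambda, nu, omega, tau}, which has 5 elements.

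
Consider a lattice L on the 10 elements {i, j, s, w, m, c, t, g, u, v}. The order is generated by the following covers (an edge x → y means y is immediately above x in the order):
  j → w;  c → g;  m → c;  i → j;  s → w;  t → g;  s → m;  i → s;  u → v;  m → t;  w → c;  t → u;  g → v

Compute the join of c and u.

Common upper bounds of {c, u}: v.
The least among these is v.

v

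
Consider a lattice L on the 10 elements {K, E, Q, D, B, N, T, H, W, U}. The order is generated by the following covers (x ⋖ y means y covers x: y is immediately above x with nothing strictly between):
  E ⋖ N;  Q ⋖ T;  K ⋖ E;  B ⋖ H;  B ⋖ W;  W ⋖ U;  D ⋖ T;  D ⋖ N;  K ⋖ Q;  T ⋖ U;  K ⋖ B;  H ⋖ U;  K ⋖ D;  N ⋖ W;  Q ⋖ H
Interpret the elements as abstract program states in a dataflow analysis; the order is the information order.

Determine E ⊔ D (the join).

Common upper bounds of {E, D}: N, U, W.
The least among these is N.

N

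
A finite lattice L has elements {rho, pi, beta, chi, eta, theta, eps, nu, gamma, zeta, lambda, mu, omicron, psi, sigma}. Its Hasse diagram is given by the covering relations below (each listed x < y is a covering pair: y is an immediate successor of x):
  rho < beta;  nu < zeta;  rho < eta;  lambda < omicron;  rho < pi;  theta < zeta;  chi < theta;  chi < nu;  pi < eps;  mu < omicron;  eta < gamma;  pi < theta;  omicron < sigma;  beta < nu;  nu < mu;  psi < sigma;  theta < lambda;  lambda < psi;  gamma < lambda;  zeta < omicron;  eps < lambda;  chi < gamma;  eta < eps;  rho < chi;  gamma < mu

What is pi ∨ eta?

eps

Common upper bounds of {pi, eta}: eps, lambda, omicron, psi, sigma.
The least among these is eps.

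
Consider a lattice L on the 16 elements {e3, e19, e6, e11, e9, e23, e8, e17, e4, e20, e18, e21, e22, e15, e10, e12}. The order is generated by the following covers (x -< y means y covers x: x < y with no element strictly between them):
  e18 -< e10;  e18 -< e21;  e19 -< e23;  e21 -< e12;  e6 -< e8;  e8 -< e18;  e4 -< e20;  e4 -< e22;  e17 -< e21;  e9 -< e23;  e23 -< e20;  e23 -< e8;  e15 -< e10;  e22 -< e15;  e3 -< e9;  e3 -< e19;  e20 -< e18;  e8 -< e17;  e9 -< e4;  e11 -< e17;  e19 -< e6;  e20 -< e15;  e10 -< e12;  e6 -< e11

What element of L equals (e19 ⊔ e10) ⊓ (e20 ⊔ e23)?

e20

e19 ∨ e10 = e10
e20 ∨ e23 = e20
e10 ∧ e20 = e20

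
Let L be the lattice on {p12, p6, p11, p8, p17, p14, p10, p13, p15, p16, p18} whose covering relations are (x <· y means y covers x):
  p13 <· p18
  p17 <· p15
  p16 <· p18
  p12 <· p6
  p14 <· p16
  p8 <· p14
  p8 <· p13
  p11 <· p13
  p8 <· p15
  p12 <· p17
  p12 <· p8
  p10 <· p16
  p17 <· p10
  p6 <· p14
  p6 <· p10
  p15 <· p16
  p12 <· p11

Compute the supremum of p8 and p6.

p14

Common upper bounds of {p8, p6}: p14, p16, p18.
The least among these is p14.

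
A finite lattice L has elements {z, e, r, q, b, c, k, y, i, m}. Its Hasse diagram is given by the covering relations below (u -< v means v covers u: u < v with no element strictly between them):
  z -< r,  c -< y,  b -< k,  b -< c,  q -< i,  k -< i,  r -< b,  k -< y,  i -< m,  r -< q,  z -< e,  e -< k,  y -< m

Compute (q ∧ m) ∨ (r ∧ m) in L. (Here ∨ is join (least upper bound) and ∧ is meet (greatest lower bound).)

q ∧ m = q
r ∧ m = r
q ∨ r = q

q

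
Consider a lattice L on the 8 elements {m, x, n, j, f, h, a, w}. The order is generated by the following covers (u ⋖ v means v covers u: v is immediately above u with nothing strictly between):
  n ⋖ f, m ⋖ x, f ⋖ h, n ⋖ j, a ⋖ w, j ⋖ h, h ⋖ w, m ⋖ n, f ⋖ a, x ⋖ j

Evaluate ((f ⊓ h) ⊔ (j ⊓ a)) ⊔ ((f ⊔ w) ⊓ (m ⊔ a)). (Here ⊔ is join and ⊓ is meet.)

f ∧ h = f
j ∧ a = n
f ∨ n = f
f ∨ w = w
m ∨ a = a
w ∧ a = a
f ∨ a = a

a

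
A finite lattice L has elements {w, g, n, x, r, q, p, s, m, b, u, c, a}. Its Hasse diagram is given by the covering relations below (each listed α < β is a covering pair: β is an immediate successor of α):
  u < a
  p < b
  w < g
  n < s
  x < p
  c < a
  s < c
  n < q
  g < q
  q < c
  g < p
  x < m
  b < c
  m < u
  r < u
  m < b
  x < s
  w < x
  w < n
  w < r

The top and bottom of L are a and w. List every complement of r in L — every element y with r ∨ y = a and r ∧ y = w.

Need y with r ∨ y = a and r ∧ y = w.
Checking each element gives: b, c, g, n, p, q, s.

b, c, g, n, p, q, s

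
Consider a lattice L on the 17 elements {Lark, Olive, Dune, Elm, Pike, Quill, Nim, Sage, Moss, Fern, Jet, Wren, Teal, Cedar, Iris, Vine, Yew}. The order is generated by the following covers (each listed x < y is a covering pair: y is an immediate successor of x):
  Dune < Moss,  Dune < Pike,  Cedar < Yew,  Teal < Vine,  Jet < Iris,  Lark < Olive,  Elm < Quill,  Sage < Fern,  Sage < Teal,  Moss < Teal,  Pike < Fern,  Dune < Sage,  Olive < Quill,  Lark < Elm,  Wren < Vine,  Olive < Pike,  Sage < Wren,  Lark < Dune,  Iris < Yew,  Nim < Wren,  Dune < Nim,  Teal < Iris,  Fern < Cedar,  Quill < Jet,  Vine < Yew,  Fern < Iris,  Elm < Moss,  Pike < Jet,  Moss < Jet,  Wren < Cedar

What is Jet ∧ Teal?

Common lower bounds of {Jet, Teal}: Dune, Elm, Lark, Moss.
The greatest among these is Moss.

Moss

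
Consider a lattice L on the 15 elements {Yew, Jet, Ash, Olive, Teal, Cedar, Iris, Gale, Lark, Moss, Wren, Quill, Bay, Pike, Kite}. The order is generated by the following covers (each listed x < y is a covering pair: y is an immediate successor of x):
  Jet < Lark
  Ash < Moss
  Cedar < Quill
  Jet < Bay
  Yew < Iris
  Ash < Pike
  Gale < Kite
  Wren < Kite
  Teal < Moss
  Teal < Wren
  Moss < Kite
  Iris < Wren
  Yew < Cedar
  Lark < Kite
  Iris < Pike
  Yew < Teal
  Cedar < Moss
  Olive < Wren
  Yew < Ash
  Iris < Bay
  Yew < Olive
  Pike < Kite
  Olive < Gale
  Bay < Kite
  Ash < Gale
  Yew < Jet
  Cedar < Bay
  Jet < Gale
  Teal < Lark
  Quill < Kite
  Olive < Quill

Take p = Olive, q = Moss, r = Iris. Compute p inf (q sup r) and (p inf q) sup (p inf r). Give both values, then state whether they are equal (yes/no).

q sup r = Kite, so p inf (q sup r) = Olive inf Kite = Olive.
p inf q = Yew and p inf r = Yew, so (p inf q) sup (p inf r) = Yew sup Yew = Yew.
Equal: no.

Olive; Yew; no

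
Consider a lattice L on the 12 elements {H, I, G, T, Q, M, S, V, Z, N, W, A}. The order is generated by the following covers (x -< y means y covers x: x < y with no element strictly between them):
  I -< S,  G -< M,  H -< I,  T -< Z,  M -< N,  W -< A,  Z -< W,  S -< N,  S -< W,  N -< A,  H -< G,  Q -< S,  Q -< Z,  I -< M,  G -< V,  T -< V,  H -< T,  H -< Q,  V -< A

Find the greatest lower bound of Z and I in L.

Common lower bounds of {Z, I}: H.
The greatest among these is H.

H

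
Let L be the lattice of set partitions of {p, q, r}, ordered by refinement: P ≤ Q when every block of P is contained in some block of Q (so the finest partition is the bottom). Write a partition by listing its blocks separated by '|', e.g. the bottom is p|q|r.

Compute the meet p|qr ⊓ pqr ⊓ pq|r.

p|q|r

The meet (common refinement) of p|qr, pqr, pq|r intersects blocks pairwise, giving p|q|r.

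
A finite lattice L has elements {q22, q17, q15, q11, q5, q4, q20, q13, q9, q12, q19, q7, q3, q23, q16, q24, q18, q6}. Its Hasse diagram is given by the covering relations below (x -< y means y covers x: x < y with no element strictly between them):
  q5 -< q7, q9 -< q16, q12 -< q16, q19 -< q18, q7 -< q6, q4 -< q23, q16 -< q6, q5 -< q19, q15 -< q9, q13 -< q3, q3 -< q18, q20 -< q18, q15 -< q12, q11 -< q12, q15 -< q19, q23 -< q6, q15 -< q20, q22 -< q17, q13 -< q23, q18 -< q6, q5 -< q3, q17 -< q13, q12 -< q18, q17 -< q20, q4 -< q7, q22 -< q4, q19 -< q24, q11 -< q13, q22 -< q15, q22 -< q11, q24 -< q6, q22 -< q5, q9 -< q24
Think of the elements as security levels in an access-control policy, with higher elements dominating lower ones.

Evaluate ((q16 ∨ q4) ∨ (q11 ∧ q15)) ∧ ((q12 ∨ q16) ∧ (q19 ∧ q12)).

q16 ∨ q4 = q6
q11 ∧ q15 = q22
q6 ∨ q22 = q6
q12 ∨ q16 = q16
q19 ∧ q12 = q15
q16 ∧ q15 = q15
q6 ∧ q15 = q15

q15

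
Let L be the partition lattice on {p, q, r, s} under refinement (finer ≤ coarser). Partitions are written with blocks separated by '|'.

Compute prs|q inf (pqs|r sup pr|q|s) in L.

prs|q

pqs|r ∨ pr|q|s = pqrs
prs|q ∧ pqrs = prs|q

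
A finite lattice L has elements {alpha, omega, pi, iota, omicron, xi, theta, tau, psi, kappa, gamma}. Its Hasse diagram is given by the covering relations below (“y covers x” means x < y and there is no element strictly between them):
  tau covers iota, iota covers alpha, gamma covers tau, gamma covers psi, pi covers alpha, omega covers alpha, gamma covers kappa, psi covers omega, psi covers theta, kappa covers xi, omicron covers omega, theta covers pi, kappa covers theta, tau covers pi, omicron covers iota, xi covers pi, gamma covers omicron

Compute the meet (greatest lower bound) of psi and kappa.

theta

Common lower bounds of {psi, kappa}: alpha, pi, theta.
The greatest among these is theta.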